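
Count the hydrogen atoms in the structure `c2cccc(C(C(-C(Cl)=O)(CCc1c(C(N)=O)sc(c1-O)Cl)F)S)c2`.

14

Hydrogens are implicit in SMILES; fill each atom to its normal valence:
  5 × C (aromatic): 1 H each → 5
  5 × C (aromatic): no H
  3 × C: no H
  2 × C: 2 H each → 4
  2 × Cl: no H
  2 × O: no H
  1 × C: 1 H
  1 × F: no H
  1 × N: 2 H
  1 × O: 1 H
  1 × S: 1 H
  1 × S (aromatic): no H
  Total hydrogens = 14.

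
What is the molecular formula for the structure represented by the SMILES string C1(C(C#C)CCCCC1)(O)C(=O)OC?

C11H16O3

Heavy atoms from the SMILES: 11 C, 3 O.
Implicit hydrogens by atom environment:
  5 × C: 2 H each → 10
  3 × C: no H
  2 × C: 1 H each → 2
  2 × O: no H
  1 × C: 3 H
  1 × O: 1 H
  Total hydrogens = 16.
Molecular formula: C11H16O3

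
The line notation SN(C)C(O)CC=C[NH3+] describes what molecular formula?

Heavy atoms from the SMILES: 5 C, 2 N, 1 O, 1 S.
Implicit hydrogens by atom environment:
  3 × C: 1 H each → 3
  1 × C: 3 H
  1 × C: 2 H
  1 × N (charge +1): 3 H
  1 × N: no H
  1 × O: 1 H
  1 × S: 1 H
  Total hydrogens = 13.
Net charge +1.
Molecular formula: C5H13N2OS+

C5H13N2OS+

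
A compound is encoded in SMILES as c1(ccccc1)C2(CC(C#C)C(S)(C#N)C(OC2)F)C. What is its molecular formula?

Heavy atoms from the SMILES: 16 C, 1 F, 1 N, 1 O, 1 S.
Implicit hydrogens by atom environment:
  5 × C (aromatic): 1 H each → 5
  4 × C: no H
  3 × C: 1 H each → 3
  2 × C: 2 H each → 4
  1 × C: 3 H
  1 × C (aromatic): no H
  1 × F: no H
  1 × N: no H
  1 × O: no H
  1 × S: 1 H
  Total hydrogens = 16.
Molecular formula: C16H16FNOS

C16H16FNOS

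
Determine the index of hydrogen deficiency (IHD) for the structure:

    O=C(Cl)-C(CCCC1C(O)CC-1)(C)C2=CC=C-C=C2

Molecular formula from the SMILES: C16H21ClO2.
DoU = (2C + 2 + N − H − X)/2 = (2·16 + 2 + 0 − 21 − 1)/2 = 12/2 = 6.
(Structurally: 2 ring(s) + 4 π bond(s) = 6.)

6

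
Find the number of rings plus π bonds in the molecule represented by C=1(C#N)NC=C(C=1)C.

Molecular formula from the SMILES: C6H6N2.
DoU = (2C + 2 + N − H − X)/2 = (2·6 + 2 + 2 − 6 − 0)/2 = 10/2 = 5.
(Structurally: 1 ring(s) + 4 π bond(s) = 5.)

5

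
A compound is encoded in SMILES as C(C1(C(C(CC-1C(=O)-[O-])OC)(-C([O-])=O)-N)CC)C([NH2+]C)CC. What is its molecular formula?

Heavy atoms from the SMILES: 15 C, 2 N, 5 O.
Implicit hydrogens by atom environment:
  4 × C: 3 H each → 12
  4 × C: 2 H each → 8
  4 × C: no H
  3 × C: 1 H each → 3
  3 × O: no H
  2 × O (charge -1): no H
  1 × N (charge +1): 2 H
  1 × N: 2 H
  Total hydrogens = 27.
Net charge -1.
Molecular formula: C15H27N2O5-

C15H27N2O5-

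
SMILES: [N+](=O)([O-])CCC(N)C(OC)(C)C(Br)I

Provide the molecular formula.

Heavy atoms from the SMILES: 1 Br, 7 C, 1 I, 2 N, 3 O.
Implicit hydrogens by atom environment:
  2 × C: 3 H each → 6
  2 × C: 2 H each → 4
  2 × C: 1 H each → 2
  2 × O: no H
  1 × Br: no H
  1 × C: no H
  1 × I: no H
  1 × N: 2 H
  1 × N (charge +1): no H
  1 × O (charge -1): no H
  Total hydrogens = 14.
Molecular formula: C7H14BrIN2O3

C7H14BrIN2O3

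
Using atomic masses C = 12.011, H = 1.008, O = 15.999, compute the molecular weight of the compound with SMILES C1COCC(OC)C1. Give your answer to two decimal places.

Molecular formula: C6H12O2.
M = 6×12.011 + 12×1.008 + 2×15.999 = 116.16 g/mol.

116.16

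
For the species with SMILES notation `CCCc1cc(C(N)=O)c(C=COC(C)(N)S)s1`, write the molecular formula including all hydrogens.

C12H18N2O2S2

Heavy atoms from the SMILES: 12 C, 2 N, 2 O, 2 S.
Implicit hydrogens by atom environment:
  3 × C (aromatic): no H
  2 × C: 3 H each → 6
  2 × C: 2 H each → 4
  2 × C: 1 H each → 2
  2 × C: no H
  2 × N: 2 H each → 4
  2 × O: no H
  1 × C (aromatic): 1 H
  1 × S: 1 H
  1 × S (aromatic): no H
  Total hydrogens = 18.
Molecular formula: C12H18N2O2S2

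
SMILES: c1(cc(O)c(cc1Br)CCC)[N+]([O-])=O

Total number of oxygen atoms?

The symbol for oxygen appears 3 times in the SMILES.

3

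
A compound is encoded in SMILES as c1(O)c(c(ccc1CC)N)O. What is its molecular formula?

Heavy atoms from the SMILES: 8 C, 1 N, 2 O.
Implicit hydrogens by atom environment:
  4 × C (aromatic): no H
  2 × C (aromatic): 1 H each → 2
  2 × O: 1 H each → 2
  1 × C: 3 H
  1 × C: 2 H
  1 × N: 2 H
  Total hydrogens = 11.
Molecular formula: C8H11NO2

C8H11NO2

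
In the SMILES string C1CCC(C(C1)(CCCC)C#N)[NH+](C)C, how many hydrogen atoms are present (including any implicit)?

25

Hydrogens are implicit in SMILES; fill each atom to its normal valence:
  7 × C: 2 H each → 14
  3 × C: 3 H each → 9
  2 × C: no H
  1 × C: 1 H
  1 × N (charge +1): 1 H
  1 × N: no H
  Total hydrogens = 25.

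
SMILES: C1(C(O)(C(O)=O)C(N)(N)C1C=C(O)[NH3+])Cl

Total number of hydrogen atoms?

Hydrogens are implicit in SMILES; fill each atom to its normal valence:
  4 × C: no H
  3 × C: 1 H each → 3
  3 × O: 1 H each → 3
  2 × N: 2 H each → 4
  1 × Cl: no H
  1 × N (charge +1): 3 H
  1 × O: no H
  Total hydrogens = 13.

13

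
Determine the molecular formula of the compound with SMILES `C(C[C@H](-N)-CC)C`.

Heavy atoms from the SMILES: 6 C, 1 N.
Implicit hydrogens by atom environment:
  3 × C: 2 H each → 6
  2 × C: 3 H each → 6
  1 × C: 1 H
  1 × N: 2 H
  Total hydrogens = 15.
Molecular formula: C6H15N

C6H15N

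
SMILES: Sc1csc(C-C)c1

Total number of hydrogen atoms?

8

Hydrogens are implicit in SMILES; fill each atom to its normal valence:
  2 × C (aromatic): 1 H each → 2
  2 × C (aromatic): no H
  1 × C: 3 H
  1 × C: 2 H
  1 × S: 1 H
  1 × S (aromatic): no H
  Total hydrogens = 8.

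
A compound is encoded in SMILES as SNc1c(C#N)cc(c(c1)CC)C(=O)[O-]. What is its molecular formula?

C10H9N2O2S-

Heavy atoms from the SMILES: 10 C, 2 N, 2 O, 1 S.
Implicit hydrogens by atom environment:
  4 × C (aromatic): no H
  2 × C (aromatic): 1 H each → 2
  2 × C: no H
  1 × C: 3 H
  1 × C: 2 H
  1 × N: 1 H
  1 × N: no H
  1 × O: no H
  1 × O (charge -1): no H
  1 × S: 1 H
  Total hydrogens = 9.
Net charge -1.
Molecular formula: C10H9N2O2S-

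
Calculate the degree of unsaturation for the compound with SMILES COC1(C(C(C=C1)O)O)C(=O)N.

Molecular formula from the SMILES: C7H11NO4.
DoU = (2C + 2 + N − H − X)/2 = (2·7 + 2 + 1 − 11 − 0)/2 = 6/2 = 3.
(Structurally: 1 ring(s) + 2 π bond(s) = 3.)

3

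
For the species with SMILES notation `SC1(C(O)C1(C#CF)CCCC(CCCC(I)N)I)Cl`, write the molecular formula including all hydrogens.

C13H19ClFI2NOS

Heavy atoms from the SMILES: 13 C, 1 Cl, 1 F, 2 I, 1 N, 1 O, 1 S.
Implicit hydrogens by atom environment:
  6 × C: 2 H each → 12
  4 × C: no H
  3 × C: 1 H each → 3
  2 × I: no H
  1 × Cl: no H
  1 × F: no H
  1 × N: 2 H
  1 × O: 1 H
  1 × S: 1 H
  Total hydrogens = 19.
Molecular formula: C13H19ClFI2NOS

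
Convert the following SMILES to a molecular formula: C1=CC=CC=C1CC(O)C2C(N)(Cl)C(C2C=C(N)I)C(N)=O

C15H19ClIN3O2

Heavy atoms from the SMILES: 15 C, 1 Cl, 1 I, 3 N, 2 O.
Implicit hydrogens by atom environment:
  5 × C: 1 H each → 5
  5 × C (aromatic): 1 H each → 5
  3 × C: no H
  3 × N: 2 H each → 6
  1 × C: 2 H
  1 × C (aromatic): no H
  1 × Cl: no H
  1 × I: no H
  1 × O: 1 H
  1 × O: no H
  Total hydrogens = 19.
Molecular formula: C15H19ClIN3O2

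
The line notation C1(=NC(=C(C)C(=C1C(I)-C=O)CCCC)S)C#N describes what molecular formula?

Heavy atoms from the SMILES: 13 C, 1 I, 2 N, 1 O, 1 S.
Implicit hydrogens by atom environment:
  5 × C (aromatic): no H
  3 × C: 2 H each → 6
  2 × C: 3 H each → 6
  2 × C: 1 H each → 2
  1 × C: no H
  1 × I: no H
  1 × N (aromatic): no H
  1 × N: no H
  1 × O: no H
  1 × S: 1 H
  Total hydrogens = 15.
Molecular formula: C13H15IN2OS

C13H15IN2OS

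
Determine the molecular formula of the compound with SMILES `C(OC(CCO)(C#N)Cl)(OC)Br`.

C6H9BrClNO3

Heavy atoms from the SMILES: 1 Br, 6 C, 1 Cl, 1 N, 3 O.
Implicit hydrogens by atom environment:
  2 × C: 2 H each → 4
  2 × C: no H
  2 × O: no H
  1 × Br: no H
  1 × C: 3 H
  1 × C: 1 H
  1 × Cl: no H
  1 × N: no H
  1 × O: 1 H
  Total hydrogens = 9.
Molecular formula: C6H9BrClNO3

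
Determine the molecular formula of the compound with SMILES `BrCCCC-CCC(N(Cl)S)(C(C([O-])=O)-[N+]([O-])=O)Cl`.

Heavy atoms from the SMILES: 1 Br, 9 C, 2 Cl, 2 N, 4 O, 1 S.
Implicit hydrogens by atom environment:
  6 × C: 2 H each → 12
  2 × C: no H
  2 × Cl: no H
  2 × O: no H
  2 × O (charge -1): no H
  1 × Br: no H
  1 × C: 1 H
  1 × N: no H
  1 × N (charge +1): no H
  1 × S: 1 H
  Total hydrogens = 14.
Net charge -1.
Molecular formula: C9H14BrCl2N2O4S-

C9H14BrCl2N2O4S-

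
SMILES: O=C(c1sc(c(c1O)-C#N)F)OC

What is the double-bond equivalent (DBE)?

6

Molecular formula from the SMILES: C7H4FNO3S.
DoU = (2C + 2 + N − H − X)/2 = (2·7 + 2 + 1 − 4 − 1)/2 = 12/2 = 6.
(Structurally: 1 ring(s) + 5 π bond(s) = 6.)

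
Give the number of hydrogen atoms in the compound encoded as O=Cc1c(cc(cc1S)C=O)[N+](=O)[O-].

Hydrogens are implicit in SMILES; fill each atom to its normal valence:
  4 × C (aromatic): no H
  3 × O: no H
  2 × C (aromatic): 1 H each → 2
  2 × C: 1 H each → 2
  1 × N (charge +1): no H
  1 × O (charge -1): no H
  1 × S: 1 H
  Total hydrogens = 5.

5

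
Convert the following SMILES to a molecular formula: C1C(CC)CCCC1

Heavy atoms from the SMILES: 8 C.
Implicit hydrogens by atom environment:
  6 × C: 2 H each → 12
  1 × C: 3 H
  1 × C: 1 H
  Total hydrogens = 16.
Molecular formula: C8H16

C8H16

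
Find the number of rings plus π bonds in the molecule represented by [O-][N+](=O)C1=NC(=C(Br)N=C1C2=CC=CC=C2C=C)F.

Molecular formula from the SMILES: C12H7BrFN3O2.
DoU = (2C + 2 + N − H − X)/2 = (2·12 + 2 + 3 − 7 − 2)/2 = 20/2 = 10.
(Structurally: 2 ring(s) + 8 π bond(s) = 10.)

10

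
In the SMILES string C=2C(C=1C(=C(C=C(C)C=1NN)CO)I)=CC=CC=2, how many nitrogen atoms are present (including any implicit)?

The symbol for nitrogen appears 2 times in the SMILES.

2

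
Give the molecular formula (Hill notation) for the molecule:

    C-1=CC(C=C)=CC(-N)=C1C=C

Heavy atoms from the SMILES: 10 C, 1 N.
Implicit hydrogens by atom environment:
  3 × C (aromatic): 1 H each → 3
  3 × C (aromatic): no H
  2 × C: 2 H each → 4
  2 × C: 1 H each → 2
  1 × N: 2 H
  Total hydrogens = 11.
Molecular formula: C10H11N

C10H11N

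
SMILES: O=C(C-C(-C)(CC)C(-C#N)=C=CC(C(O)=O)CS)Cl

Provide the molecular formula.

Heavy atoms from the SMILES: 13 C, 1 Cl, 1 N, 3 O, 1 S.
Implicit hydrogens by atom environment:
  6 × C: no H
  3 × C: 2 H each → 6
  2 × C: 3 H each → 6
  2 × C: 1 H each → 2
  2 × O: no H
  1 × Cl: no H
  1 × N: no H
  1 × O: 1 H
  1 × S: 1 H
  Total hydrogens = 16.
Molecular formula: C13H16ClNO3S

C13H16ClNO3S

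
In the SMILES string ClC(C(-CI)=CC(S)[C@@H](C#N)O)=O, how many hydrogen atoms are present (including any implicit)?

7

Hydrogens are implicit in SMILES; fill each atom to its normal valence:
  3 × C: 1 H each → 3
  3 × C: no H
  1 × C: 2 H
  1 × Cl: no H
  1 × I: no H
  1 × N: no H
  1 × O: 1 H
  1 × O: no H
  1 × S: 1 H
  Total hydrogens = 7.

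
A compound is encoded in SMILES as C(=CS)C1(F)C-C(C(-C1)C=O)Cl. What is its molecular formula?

C8H10ClFOS

Heavy atoms from the SMILES: 8 C, 1 Cl, 1 F, 1 O, 1 S.
Implicit hydrogens by atom environment:
  5 × C: 1 H each → 5
  2 × C: 2 H each → 4
  1 × C: no H
  1 × Cl: no H
  1 × F: no H
  1 × O: no H
  1 × S: 1 H
  Total hydrogens = 10.
Molecular formula: C8H10ClFOS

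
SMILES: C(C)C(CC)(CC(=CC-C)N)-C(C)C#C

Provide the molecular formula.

Heavy atoms from the SMILES: 14 C, 1 N.
Implicit hydrogens by atom environment:
  4 × C: 3 H each → 12
  4 × C: 2 H each → 8
  3 × C: 1 H each → 3
  3 × C: no H
  1 × N: 2 H
  Total hydrogens = 25.
Molecular formula: C14H25N

C14H25N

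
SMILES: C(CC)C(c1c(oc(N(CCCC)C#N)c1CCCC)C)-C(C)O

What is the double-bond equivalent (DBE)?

5

Molecular formula from the SMILES: C20H34N2O2.
DoU = (2C + 2 + N − H − X)/2 = (2·20 + 2 + 2 − 34 − 0)/2 = 10/2 = 5.
(Structurally: 1 ring(s) + 4 π bond(s) = 5.)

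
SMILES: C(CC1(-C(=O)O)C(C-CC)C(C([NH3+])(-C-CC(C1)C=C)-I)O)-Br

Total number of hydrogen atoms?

28

Hydrogens are implicit in SMILES; fill each atom to its normal valence:
  8 × C: 2 H each → 16
  4 × C: 1 H each → 4
  3 × C: no H
  2 × O: 1 H each → 2
  1 × Br: no H
  1 × C: 3 H
  1 × I: no H
  1 × N (charge +1): 3 H
  1 × O: no H
  Total hydrogens = 28.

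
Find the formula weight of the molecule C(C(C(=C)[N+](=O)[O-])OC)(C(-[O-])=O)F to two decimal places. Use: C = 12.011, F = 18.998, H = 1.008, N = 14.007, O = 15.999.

192.12

Molecular formula: C6H7FNO5-.
M = 6×12.011 + 1×18.998 + 7×1.008 + 1×14.007 + 5×15.999 = 192.12 g/mol.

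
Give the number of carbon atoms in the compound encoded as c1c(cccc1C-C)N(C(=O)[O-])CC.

11

The symbol for carbon appears 11 times in the SMILES. Lowercase c denotes aromatic carbon and counts toward C.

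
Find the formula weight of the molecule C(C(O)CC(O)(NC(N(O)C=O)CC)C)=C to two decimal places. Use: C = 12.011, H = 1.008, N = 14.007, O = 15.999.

Molecular formula: C10H20N2O4.
M = 10×12.011 + 20×1.008 + 2×14.007 + 4×15.999 = 232.28 g/mol.

232.28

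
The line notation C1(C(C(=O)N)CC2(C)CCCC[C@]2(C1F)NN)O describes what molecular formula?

Heavy atoms from the SMILES: 12 C, 1 F, 3 N, 2 O.
Implicit hydrogens by atom environment:
  5 × C: 2 H each → 10
  3 × C: 1 H each → 3
  3 × C: no H
  2 × N: 2 H each → 4
  1 × C: 3 H
  1 × F: no H
  1 × N: 1 H
  1 × O: 1 H
  1 × O: no H
  Total hydrogens = 22.
Molecular formula: C12H22FN3O2

C12H22FN3O2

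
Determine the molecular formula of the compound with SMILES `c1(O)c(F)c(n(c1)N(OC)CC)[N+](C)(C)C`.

C10H19FN3O2+

Heavy atoms from the SMILES: 10 C, 1 F, 3 N, 2 O.
Implicit hydrogens by atom environment:
  5 × C: 3 H each → 15
  3 × C (aromatic): no H
  1 × C: 2 H
  1 × C (aromatic): 1 H
  1 × F: no H
  1 × N (aromatic): no H
  1 × N: no H
  1 × N (charge +1): no H
  1 × O: 1 H
  1 × O: no H
  Total hydrogens = 19.
Net charge +1.
Molecular formula: C10H19FN3O2+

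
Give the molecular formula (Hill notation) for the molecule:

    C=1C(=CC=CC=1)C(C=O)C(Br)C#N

C10H8BrNO

Heavy atoms from the SMILES: 1 Br, 10 C, 1 N, 1 O.
Implicit hydrogens by atom environment:
  5 × C (aromatic): 1 H each → 5
  3 × C: 1 H each → 3
  1 × Br: no H
  1 × C (aromatic): no H
  1 × C: no H
  1 × N: no H
  1 × O: no H
  Total hydrogens = 8.
Molecular formula: C10H8BrNO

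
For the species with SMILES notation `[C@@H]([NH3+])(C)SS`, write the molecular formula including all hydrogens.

C2H8NS2+

Heavy atoms from the SMILES: 2 C, 1 N, 2 S.
Implicit hydrogens by atom environment:
  1 × C: 3 H
  1 × C: 1 H
  1 × N (charge +1): 3 H
  1 × S: 1 H
  1 × S: no H
  Total hydrogens = 8.
Net charge +1.
Molecular formula: C2H8NS2+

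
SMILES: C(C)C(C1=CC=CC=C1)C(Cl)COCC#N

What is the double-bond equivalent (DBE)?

Molecular formula from the SMILES: C13H16ClNO.
DoU = (2C + 2 + N − H − X)/2 = (2·13 + 2 + 1 − 16 − 1)/2 = 12/2 = 6.
(Structurally: 1 ring(s) + 5 π bond(s) = 6.)

6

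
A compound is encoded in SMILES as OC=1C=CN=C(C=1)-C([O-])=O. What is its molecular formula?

C6H4NO3-

Heavy atoms from the SMILES: 6 C, 1 N, 3 O.
Implicit hydrogens by atom environment:
  3 × C (aromatic): 1 H each → 3
  2 × C (aromatic): no H
  1 × C: no H
  1 × N (aromatic): no H
  1 × O: 1 H
  1 × O: no H
  1 × O (charge -1): no H
  Total hydrogens = 4.
Net charge -1.
Molecular formula: C6H4NO3-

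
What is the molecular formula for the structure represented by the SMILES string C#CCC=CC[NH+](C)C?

Heavy atoms from the SMILES: 8 C, 1 N.
Implicit hydrogens by atom environment:
  3 × C: 1 H each → 3
  2 × C: 3 H each → 6
  2 × C: 2 H each → 4
  1 × C: no H
  1 × N (charge +1): 1 H
  Total hydrogens = 14.
Net charge +1.
Molecular formula: C8H14N+

C8H14N+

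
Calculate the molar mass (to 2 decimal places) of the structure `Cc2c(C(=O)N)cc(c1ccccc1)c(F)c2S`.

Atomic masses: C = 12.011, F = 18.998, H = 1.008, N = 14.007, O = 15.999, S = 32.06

261.31

Molecular formula: C14H12FNOS.
M = 14×12.011 + 1×18.998 + 12×1.008 + 1×14.007 + 1×15.999 + 1×32.06 = 261.31 g/mol.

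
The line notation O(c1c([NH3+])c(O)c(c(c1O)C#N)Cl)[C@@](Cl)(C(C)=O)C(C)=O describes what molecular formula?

C12H11Cl2N2O5+

Heavy atoms from the SMILES: 12 C, 2 Cl, 2 N, 5 O.
Implicit hydrogens by atom environment:
  6 × C (aromatic): no H
  4 × C: no H
  3 × O: no H
  2 × C: 3 H each → 6
  2 × Cl: no H
  2 × O: 1 H each → 2
  1 × N (charge +1): 3 H
  1 × N: no H
  Total hydrogens = 11.
Net charge +1.
Molecular formula: C12H11Cl2N2O5+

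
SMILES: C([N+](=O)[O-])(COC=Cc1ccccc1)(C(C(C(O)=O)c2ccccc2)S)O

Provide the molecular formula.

Heavy atoms from the SMILES: 19 C, 1 N, 6 O, 1 S.
Implicit hydrogens by atom environment:
  10 × C (aromatic): 1 H each → 10
  4 × C: 1 H each → 4
  3 × O: no H
  2 × C: no H
  2 × C (aromatic): no H
  2 × O: 1 H each → 2
  1 × C: 2 H
  1 × N (charge +1): no H
  1 × O (charge -1): no H
  1 × S: 1 H
  Total hydrogens = 19.
Molecular formula: C19H19NO6S

C19H19NO6S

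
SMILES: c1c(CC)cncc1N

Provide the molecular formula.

C7H10N2

Heavy atoms from the SMILES: 7 C, 2 N.
Implicit hydrogens by atom environment:
  3 × C (aromatic): 1 H each → 3
  2 × C (aromatic): no H
  1 × C: 3 H
  1 × C: 2 H
  1 × N: 2 H
  1 × N (aromatic): no H
  Total hydrogens = 10.
Molecular formula: C7H10N2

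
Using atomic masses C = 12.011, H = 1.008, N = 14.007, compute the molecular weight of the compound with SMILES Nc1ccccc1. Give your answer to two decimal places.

93.13

Molecular formula: C6H7N.
M = 6×12.011 + 7×1.008 + 1×14.007 = 93.13 g/mol.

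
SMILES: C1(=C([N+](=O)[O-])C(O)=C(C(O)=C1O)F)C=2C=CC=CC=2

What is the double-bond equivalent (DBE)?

9

Molecular formula from the SMILES: C12H8FNO5.
DoU = (2C + 2 + N − H − X)/2 = (2·12 + 2 + 1 − 8 − 1)/2 = 18/2 = 9.
(Structurally: 2 ring(s) + 7 π bond(s) = 9.)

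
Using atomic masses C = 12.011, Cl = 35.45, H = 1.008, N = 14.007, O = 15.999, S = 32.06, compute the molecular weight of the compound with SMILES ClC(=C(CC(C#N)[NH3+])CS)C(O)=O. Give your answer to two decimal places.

Molecular formula: C7H10ClN2O2S+.
M = 7×12.011 + 1×35.45 + 10×1.008 + 2×14.007 + 2×15.999 + 1×32.06 = 221.68 g/mol.

221.68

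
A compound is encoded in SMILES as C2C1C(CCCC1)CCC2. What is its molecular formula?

Heavy atoms from the SMILES: 10 C.
Implicit hydrogens by atom environment:
  8 × C: 2 H each → 16
  2 × C: 1 H each → 2
  Total hydrogens = 18.
Molecular formula: C10H18

C10H18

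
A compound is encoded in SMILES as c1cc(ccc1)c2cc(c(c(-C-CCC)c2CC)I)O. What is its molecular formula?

Heavy atoms from the SMILES: 18 C, 1 I, 1 O.
Implicit hydrogens by atom environment:
  6 × C (aromatic): 1 H each → 6
  6 × C (aromatic): no H
  4 × C: 2 H each → 8
  2 × C: 3 H each → 6
  1 × I: no H
  1 × O: 1 H
  Total hydrogens = 21.
Molecular formula: C18H21IO

C18H21IO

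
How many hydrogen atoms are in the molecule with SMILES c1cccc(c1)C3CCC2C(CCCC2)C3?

Hydrogens are implicit in SMILES; fill each atom to its normal valence:
  7 × C: 2 H each → 14
  5 × C (aromatic): 1 H each → 5
  3 × C: 1 H each → 3
  1 × C (aromatic): no H
  Total hydrogens = 22.

22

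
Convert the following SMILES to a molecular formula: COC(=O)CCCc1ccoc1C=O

C10H12O4

Heavy atoms from the SMILES: 10 C, 4 O.
Implicit hydrogens by atom environment:
  3 × C: 2 H each → 6
  3 × O: no H
  2 × C (aromatic): 1 H each → 2
  2 × C (aromatic): no H
  1 × C: 3 H
  1 × C: 1 H
  1 × C: no H
  1 × O (aromatic): no H
  Total hydrogens = 12.
Molecular formula: C10H12O4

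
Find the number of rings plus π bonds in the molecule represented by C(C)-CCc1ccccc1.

Molecular formula from the SMILES: C10H14.
DoU = (2C + 2 + N − H − X)/2 = (2·10 + 2 + 0 − 14 − 0)/2 = 8/2 = 4.
(Structurally: 1 ring(s) + 3 π bond(s) = 4.)

4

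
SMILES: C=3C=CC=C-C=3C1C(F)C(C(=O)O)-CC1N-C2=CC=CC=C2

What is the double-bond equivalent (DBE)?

Molecular formula from the SMILES: C18H18FNO2.
DoU = (2C + 2 + N − H − X)/2 = (2·18 + 2 + 1 − 18 − 1)/2 = 20/2 = 10.
(Structurally: 3 ring(s) + 7 π bond(s) = 10.)

10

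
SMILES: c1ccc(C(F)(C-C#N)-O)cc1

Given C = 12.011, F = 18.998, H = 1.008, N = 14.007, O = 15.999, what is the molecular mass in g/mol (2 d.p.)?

165.17

Molecular formula: C9H8FNO.
M = 9×12.011 + 1×18.998 + 8×1.008 + 1×14.007 + 1×15.999 = 165.17 g/mol.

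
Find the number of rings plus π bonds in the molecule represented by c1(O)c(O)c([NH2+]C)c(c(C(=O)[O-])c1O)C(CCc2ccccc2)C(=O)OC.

10

Molecular formula from the SMILES: C19H21NO7.
DoU = (2C + 2 + N − H − X)/2 = (2·19 + 2 + 1 − 21 − 0)/2 = 20/2 = 10.
(Structurally: 2 ring(s) + 8 π bond(s) = 10.)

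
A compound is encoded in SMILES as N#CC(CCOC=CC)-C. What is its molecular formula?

C8H13NO

Heavy atoms from the SMILES: 8 C, 1 N, 1 O.
Implicit hydrogens by atom environment:
  3 × C: 1 H each → 3
  2 × C: 3 H each → 6
  2 × C: 2 H each → 4
  1 × C: no H
  1 × N: no H
  1 × O: no H
  Total hydrogens = 13.
Molecular formula: C8H13NO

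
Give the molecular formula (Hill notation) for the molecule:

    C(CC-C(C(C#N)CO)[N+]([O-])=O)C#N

C8H11N3O3

Heavy atoms from the SMILES: 8 C, 3 N, 3 O.
Implicit hydrogens by atom environment:
  4 × C: 2 H each → 8
  2 × C: 1 H each → 2
  2 × C: no H
  2 × N: no H
  1 × N (charge +1): no H
  1 × O: 1 H
  1 × O: no H
  1 × O (charge -1): no H
  Total hydrogens = 11.
Molecular formula: C8H11N3O3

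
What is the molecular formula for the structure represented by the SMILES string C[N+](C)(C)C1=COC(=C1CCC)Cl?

Heavy atoms from the SMILES: 10 C, 1 Cl, 1 N, 1 O.
Implicit hydrogens by atom environment:
  4 × C: 3 H each → 12
  3 × C (aromatic): no H
  2 × C: 2 H each → 4
  1 × C (aromatic): 1 H
  1 × Cl: no H
  1 × N (charge +1): no H
  1 × O (aromatic): no H
  Total hydrogens = 17.
Net charge +1.
Molecular formula: C10H17ClNO+

C10H17ClNO+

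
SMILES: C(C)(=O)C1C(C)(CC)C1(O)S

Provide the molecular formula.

Heavy atoms from the SMILES: 8 C, 2 O, 1 S.
Implicit hydrogens by atom environment:
  3 × C: 3 H each → 9
  3 × C: no H
  1 × C: 2 H
  1 × C: 1 H
  1 × O: 1 H
  1 × O: no H
  1 × S: 1 H
  Total hydrogens = 14.
Molecular formula: C8H14O2S

C8H14O2S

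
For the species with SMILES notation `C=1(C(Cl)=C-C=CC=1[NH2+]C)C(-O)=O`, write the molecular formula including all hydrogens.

C8H9ClNO2+

Heavy atoms from the SMILES: 8 C, 1 Cl, 1 N, 2 O.
Implicit hydrogens by atom environment:
  3 × C (aromatic): 1 H each → 3
  3 × C (aromatic): no H
  1 × C: 3 H
  1 × C: no H
  1 × Cl: no H
  1 × N (charge +1): 2 H
  1 × O: 1 H
  1 × O: no H
  Total hydrogens = 9.
Net charge +1.
Molecular formula: C8H9ClNO2+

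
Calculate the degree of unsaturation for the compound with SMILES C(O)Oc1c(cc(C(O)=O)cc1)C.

Molecular formula from the SMILES: C9H10O4.
DoU = (2C + 2 + N − H − X)/2 = (2·9 + 2 + 0 − 10 − 0)/2 = 10/2 = 5.
(Structurally: 1 ring(s) + 4 π bond(s) = 5.)

5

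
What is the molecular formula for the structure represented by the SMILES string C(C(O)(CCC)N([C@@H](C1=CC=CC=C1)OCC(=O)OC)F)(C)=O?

Heavy atoms from the SMILES: 16 C, 1 F, 1 N, 5 O.
Implicit hydrogens by atom environment:
  5 × C (aromatic): 1 H each → 5
  4 × O: no H
  3 × C: 3 H each → 9
  3 × C: 2 H each → 6
  3 × C: no H
  1 × C: 1 H
  1 × C (aromatic): no H
  1 × F: no H
  1 × N: no H
  1 × O: 1 H
  Total hydrogens = 22.
Molecular formula: C16H22FNO5

C16H22FNO5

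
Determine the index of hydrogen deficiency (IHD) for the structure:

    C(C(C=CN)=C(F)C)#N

Molecular formula from the SMILES: C6H7FN2.
DoU = (2C + 2 + N − H − X)/2 = (2·6 + 2 + 2 − 7 − 1)/2 = 8/2 = 4.
(Structurally: 0 ring(s) + 4 π bond(s) = 4.)

4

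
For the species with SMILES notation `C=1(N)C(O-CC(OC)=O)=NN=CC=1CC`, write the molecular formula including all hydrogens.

C9H13N3O3

Heavy atoms from the SMILES: 9 C, 3 N, 3 O.
Implicit hydrogens by atom environment:
  3 × C (aromatic): no H
  3 × O: no H
  2 × C: 3 H each → 6
  2 × C: 2 H each → 4
  2 × N (aromatic): no H
  1 × C (aromatic): 1 H
  1 × C: no H
  1 × N: 2 H
  Total hydrogens = 13.
Molecular formula: C9H13N3O3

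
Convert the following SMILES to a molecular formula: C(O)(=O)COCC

Heavy atoms from the SMILES: 4 C, 3 O.
Implicit hydrogens by atom environment:
  2 × C: 2 H each → 4
  2 × O: no H
  1 × C: 3 H
  1 × C: no H
  1 × O: 1 H
  Total hydrogens = 8.
Molecular formula: C4H8O3

C4H8O3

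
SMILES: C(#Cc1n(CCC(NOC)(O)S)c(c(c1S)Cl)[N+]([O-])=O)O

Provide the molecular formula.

C10H12ClN3O5S2

Heavy atoms from the SMILES: 10 C, 1 Cl, 3 N, 5 O, 2 S.
Implicit hydrogens by atom environment:
  4 × C (aromatic): no H
  3 × C: no H
  2 × C: 2 H each → 4
  2 × O: 1 H each → 2
  2 × O: no H
  2 × S: 1 H each → 2
  1 × C: 3 H
  1 × Cl: no H
  1 × N: 1 H
  1 × N (aromatic): no H
  1 × N (charge +1): no H
  1 × O (charge -1): no H
  Total hydrogens = 12.
Molecular formula: C10H12ClN3O5S2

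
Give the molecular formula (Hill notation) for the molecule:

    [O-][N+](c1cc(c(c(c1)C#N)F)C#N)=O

C8H2FN3O2

Heavy atoms from the SMILES: 8 C, 1 F, 3 N, 2 O.
Implicit hydrogens by atom environment:
  4 × C (aromatic): no H
  2 × C (aromatic): 1 H each → 2
  2 × C: no H
  2 × N: no H
  1 × F: no H
  1 × N (charge +1): no H
  1 × O: no H
  1 × O (charge -1): no H
  Total hydrogens = 2.
Molecular formula: C8H2FN3O2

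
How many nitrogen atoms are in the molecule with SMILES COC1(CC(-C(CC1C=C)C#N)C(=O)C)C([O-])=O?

1

The symbol for nitrogen appears 1 time in the SMILES.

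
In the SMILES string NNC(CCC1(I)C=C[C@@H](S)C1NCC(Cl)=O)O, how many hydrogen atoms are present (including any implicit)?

Hydrogens are implicit in SMILES; fill each atom to its normal valence:
  5 × C: 1 H each → 5
  3 × C: 2 H each → 6
  2 × C: no H
  2 × N: 1 H each → 2
  1 × Cl: no H
  1 × I: no H
  1 × N: 2 H
  1 × O: 1 H
  1 × O: no H
  1 × S: 1 H
  Total hydrogens = 17.

17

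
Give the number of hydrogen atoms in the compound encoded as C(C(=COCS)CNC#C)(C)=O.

Hydrogens are implicit in SMILES; fill each atom to its normal valence:
  3 × C: no H
  2 × C: 2 H each → 4
  2 × C: 1 H each → 2
  2 × O: no H
  1 × C: 3 H
  1 × N: 1 H
  1 × S: 1 H
  Total hydrogens = 11.

11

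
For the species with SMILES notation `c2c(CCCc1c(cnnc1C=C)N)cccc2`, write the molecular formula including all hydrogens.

Heavy atoms from the SMILES: 15 C, 3 N.
Implicit hydrogens by atom environment:
  6 × C (aromatic): 1 H each → 6
  4 × C: 2 H each → 8
  4 × C (aromatic): no H
  2 × N (aromatic): no H
  1 × C: 1 H
  1 × N: 2 H
  Total hydrogens = 17.
Molecular formula: C15H17N3

C15H17N3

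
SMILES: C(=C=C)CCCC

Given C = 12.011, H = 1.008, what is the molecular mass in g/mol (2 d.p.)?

96.17

Molecular formula: C7H12.
M = 7×12.011 + 12×1.008 = 96.17 g/mol.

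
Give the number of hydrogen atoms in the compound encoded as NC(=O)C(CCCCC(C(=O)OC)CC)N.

22

Hydrogens are implicit in SMILES; fill each atom to its normal valence:
  5 × C: 2 H each → 10
  3 × O: no H
  2 × C: 3 H each → 6
  2 × C: 1 H each → 2
  2 × C: no H
  2 × N: 2 H each → 4
  Total hydrogens = 22.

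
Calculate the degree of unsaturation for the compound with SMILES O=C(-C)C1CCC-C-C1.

2

Molecular formula from the SMILES: C8H14O.
DoU = (2C + 2 + N − H − X)/2 = (2·8 + 2 + 0 − 14 − 0)/2 = 4/2 = 2.
(Structurally: 1 ring(s) + 1 π bond(s) = 2.)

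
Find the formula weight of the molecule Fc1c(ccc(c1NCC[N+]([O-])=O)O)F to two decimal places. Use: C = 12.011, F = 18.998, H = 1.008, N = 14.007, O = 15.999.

218.16

Molecular formula: C8H8F2N2O3.
M = 8×12.011 + 2×18.998 + 8×1.008 + 2×14.007 + 3×15.999 = 218.16 g/mol.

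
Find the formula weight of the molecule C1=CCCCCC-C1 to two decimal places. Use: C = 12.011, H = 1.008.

110.20

Molecular formula: C8H14.
M = 8×12.011 + 14×1.008 = 110.20 g/mol.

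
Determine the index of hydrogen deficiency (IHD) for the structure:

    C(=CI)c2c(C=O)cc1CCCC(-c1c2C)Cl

Molecular formula from the SMILES: C14H14ClIO.
DoU = (2C + 2 + N − H − X)/2 = (2·14 + 2 + 0 − 14 − 2)/2 = 14/2 = 7.
(Structurally: 2 ring(s) + 5 π bond(s) = 7.)

7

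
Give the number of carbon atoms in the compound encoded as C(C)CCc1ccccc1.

The symbol for carbon appears 10 times in the SMILES. Lowercase c denotes aromatic carbon and counts toward C.

10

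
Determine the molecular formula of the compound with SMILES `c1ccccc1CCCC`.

C10H14

Heavy atoms from the SMILES: 10 C.
Implicit hydrogens by atom environment:
  5 × C (aromatic): 1 H each → 5
  3 × C: 2 H each → 6
  1 × C: 3 H
  1 × C (aromatic): no H
  Total hydrogens = 14.
Molecular formula: C10H14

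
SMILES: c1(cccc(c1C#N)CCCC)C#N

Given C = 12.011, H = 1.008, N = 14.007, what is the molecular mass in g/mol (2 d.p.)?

Molecular formula: C12H12N2.
M = 12×12.011 + 12×1.008 + 2×14.007 = 184.24 g/mol.

184.24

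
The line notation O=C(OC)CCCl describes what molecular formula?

C4H7ClO2

Heavy atoms from the SMILES: 4 C, 1 Cl, 2 O.
Implicit hydrogens by atom environment:
  2 × C: 2 H each → 4
  2 × O: no H
  1 × C: 3 H
  1 × C: no H
  1 × Cl: no H
  Total hydrogens = 7.
Molecular formula: C4H7ClO2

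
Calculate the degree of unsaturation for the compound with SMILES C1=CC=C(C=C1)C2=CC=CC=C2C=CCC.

Molecular formula from the SMILES: C16H16.
DoU = (2C + 2 + N − H − X)/2 = (2·16 + 2 + 0 − 16 − 0)/2 = 18/2 = 9.
(Structurally: 2 ring(s) + 7 π bond(s) = 9.)

9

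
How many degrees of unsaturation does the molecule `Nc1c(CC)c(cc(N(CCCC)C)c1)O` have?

Molecular formula from the SMILES: C13H22N2O.
DoU = (2C + 2 + N − H − X)/2 = (2·13 + 2 + 2 − 22 − 0)/2 = 8/2 = 4.
(Structurally: 1 ring(s) + 3 π bond(s) = 4.)

4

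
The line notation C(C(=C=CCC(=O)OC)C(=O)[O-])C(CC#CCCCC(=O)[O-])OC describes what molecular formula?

Heavy atoms from the SMILES: 17 C, 7 O.
Implicit hydrogens by atom environment:
  7 × C: no H
  6 × C: 2 H each → 12
  5 × O: no H
  2 × C: 3 H each → 6
  2 × C: 1 H each → 2
  2 × O (charge -1): no H
  Total hydrogens = 20.
Net charge -2.
Molecular formula: [C17H20O7]2-

[C17H20O7]2-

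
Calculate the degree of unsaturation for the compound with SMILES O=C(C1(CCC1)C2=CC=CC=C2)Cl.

Molecular formula from the SMILES: C11H11ClO.
DoU = (2C + 2 + N − H − X)/2 = (2·11 + 2 + 0 − 11 − 1)/2 = 12/2 = 6.
(Structurally: 2 ring(s) + 4 π bond(s) = 6.)

6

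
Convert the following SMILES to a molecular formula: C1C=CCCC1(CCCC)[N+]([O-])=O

Heavy atoms from the SMILES: 10 C, 1 N, 2 O.
Implicit hydrogens by atom environment:
  6 × C: 2 H each → 12
  2 × C: 1 H each → 2
  1 × C: 3 H
  1 × C: no H
  1 × N (charge +1): no H
  1 × O: no H
  1 × O (charge -1): no H
  Total hydrogens = 17.
Molecular formula: C10H17NO2

C10H17NO2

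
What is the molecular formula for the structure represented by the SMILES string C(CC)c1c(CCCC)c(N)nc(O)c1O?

C12H20N2O2

Heavy atoms from the SMILES: 12 C, 2 N, 2 O.
Implicit hydrogens by atom environment:
  5 × C: 2 H each → 10
  5 × C (aromatic): no H
  2 × C: 3 H each → 6
  2 × O: 1 H each → 2
  1 × N: 2 H
  1 × N (aromatic): no H
  Total hydrogens = 20.
Molecular formula: C12H20N2O2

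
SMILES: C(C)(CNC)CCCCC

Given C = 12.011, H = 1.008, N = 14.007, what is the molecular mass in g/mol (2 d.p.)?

Molecular formula: C9H21N.
M = 9×12.011 + 21×1.008 + 1×14.007 = 143.27 g/mol.

143.27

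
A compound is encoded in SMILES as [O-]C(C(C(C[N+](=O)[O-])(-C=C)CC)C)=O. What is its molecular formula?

C9H14NO4-

Heavy atoms from the SMILES: 9 C, 1 N, 4 O.
Implicit hydrogens by atom environment:
  3 × C: 2 H each → 6
  2 × C: 3 H each → 6
  2 × C: 1 H each → 2
  2 × C: no H
  2 × O: no H
  2 × O (charge -1): no H
  1 × N (charge +1): no H
  Total hydrogens = 14.
Net charge -1.
Molecular formula: C9H14NO4-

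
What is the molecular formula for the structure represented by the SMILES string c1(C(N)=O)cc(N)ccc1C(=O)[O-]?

Heavy atoms from the SMILES: 8 C, 2 N, 3 O.
Implicit hydrogens by atom environment:
  3 × C (aromatic): 1 H each → 3
  3 × C (aromatic): no H
  2 × C: no H
  2 × N: 2 H each → 4
  2 × O: no H
  1 × O (charge -1): no H
  Total hydrogens = 7.
Net charge -1.
Molecular formula: C8H7N2O3-

C8H7N2O3-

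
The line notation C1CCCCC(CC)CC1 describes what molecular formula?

Heavy atoms from the SMILES: 10 C.
Implicit hydrogens by atom environment:
  8 × C: 2 H each → 16
  1 × C: 3 H
  1 × C: 1 H
  Total hydrogens = 20.
Molecular formula: C10H20

C10H20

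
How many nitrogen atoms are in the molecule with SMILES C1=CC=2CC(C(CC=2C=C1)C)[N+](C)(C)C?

1

The symbol for nitrogen appears 1 time in the SMILES.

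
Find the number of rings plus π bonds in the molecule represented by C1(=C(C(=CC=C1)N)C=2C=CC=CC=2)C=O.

Molecular formula from the SMILES: C13H11NO.
DoU = (2C + 2 + N − H − X)/2 = (2·13 + 2 + 1 − 11 − 0)/2 = 18/2 = 9.
(Structurally: 2 ring(s) + 7 π bond(s) = 9.)

9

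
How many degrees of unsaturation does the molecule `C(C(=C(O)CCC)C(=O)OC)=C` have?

3

Molecular formula from the SMILES: C9H14O3.
DoU = (2C + 2 + N − H − X)/2 = (2·9 + 2 + 0 − 14 − 0)/2 = 6/2 = 3.
(Structurally: 0 ring(s) + 3 π bond(s) = 3.)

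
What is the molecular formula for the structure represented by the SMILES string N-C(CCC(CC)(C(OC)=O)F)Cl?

Heavy atoms from the SMILES: 8 C, 1 Cl, 1 F, 1 N, 2 O.
Implicit hydrogens by atom environment:
  3 × C: 2 H each → 6
  2 × C: 3 H each → 6
  2 × C: no H
  2 × O: no H
  1 × C: 1 H
  1 × Cl: no H
  1 × F: no H
  1 × N: 2 H
  Total hydrogens = 15.
Molecular formula: C8H15ClFNO2

C8H15ClFNO2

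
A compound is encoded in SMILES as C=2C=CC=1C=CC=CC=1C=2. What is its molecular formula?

C10H8

Heavy atoms from the SMILES: 10 C.
Implicit hydrogens by atom environment:
  8 × C (aromatic): 1 H each → 8
  2 × C (aromatic): no H
  Total hydrogens = 8.
Molecular formula: C10H8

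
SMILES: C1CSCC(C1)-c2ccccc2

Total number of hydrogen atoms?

Hydrogens are implicit in SMILES; fill each atom to its normal valence:
  5 × C (aromatic): 1 H each → 5
  4 × C: 2 H each → 8
  1 × C: 1 H
  1 × C (aromatic): no H
  1 × S: no H
  Total hydrogens = 14.

14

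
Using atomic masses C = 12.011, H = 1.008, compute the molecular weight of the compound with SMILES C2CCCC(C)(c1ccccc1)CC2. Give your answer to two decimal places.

Molecular formula: C14H20.
M = 14×12.011 + 20×1.008 = 188.31 g/mol.

188.31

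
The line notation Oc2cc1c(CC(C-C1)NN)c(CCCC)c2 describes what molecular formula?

C14H22N2O

Heavy atoms from the SMILES: 14 C, 2 N, 1 O.
Implicit hydrogens by atom environment:
  6 × C: 2 H each → 12
  4 × C (aromatic): no H
  2 × C (aromatic): 1 H each → 2
  1 × C: 3 H
  1 × C: 1 H
  1 × N: 2 H
  1 × N: 1 H
  1 × O: 1 H
  Total hydrogens = 22.
Molecular formula: C14H22N2O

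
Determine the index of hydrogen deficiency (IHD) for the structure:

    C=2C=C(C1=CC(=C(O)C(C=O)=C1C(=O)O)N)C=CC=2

10

Molecular formula from the SMILES: C14H11NO4.
DoU = (2C + 2 + N − H − X)/2 = (2·14 + 2 + 1 − 11 − 0)/2 = 20/2 = 10.
(Structurally: 2 ring(s) + 8 π bond(s) = 10.)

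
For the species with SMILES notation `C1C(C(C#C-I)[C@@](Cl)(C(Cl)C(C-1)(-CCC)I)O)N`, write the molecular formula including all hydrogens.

Heavy atoms from the SMILES: 12 C, 2 Cl, 2 I, 1 N, 1 O.
Implicit hydrogens by atom environment:
  4 × C: 2 H each → 8
  4 × C: no H
  3 × C: 1 H each → 3
  2 × Cl: no H
  2 × I: no H
  1 × C: 3 H
  1 × N: 2 H
  1 × O: 1 H
  Total hydrogens = 17.
Molecular formula: C12H17Cl2I2NO

C12H17Cl2I2NO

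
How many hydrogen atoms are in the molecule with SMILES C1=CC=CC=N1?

5

Hydrogens are implicit in SMILES; fill each atom to its normal valence:
  5 × C (aromatic): 1 H each → 5
  1 × N (aromatic): no H
  Total hydrogens = 5.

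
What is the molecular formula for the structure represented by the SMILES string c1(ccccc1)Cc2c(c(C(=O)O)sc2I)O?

C12H9IO3S

Heavy atoms from the SMILES: 12 C, 1 I, 3 O, 1 S.
Implicit hydrogens by atom environment:
  5 × C (aromatic): 1 H each → 5
  5 × C (aromatic): no H
  2 × O: 1 H each → 2
  1 × C: 2 H
  1 × C: no H
  1 × I: no H
  1 × O: no H
  1 × S (aromatic): no H
  Total hydrogens = 9.
Molecular formula: C12H9IO3S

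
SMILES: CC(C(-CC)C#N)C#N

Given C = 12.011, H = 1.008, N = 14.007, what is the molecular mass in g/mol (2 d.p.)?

Molecular formula: C7H10N2.
M = 7×12.011 + 10×1.008 + 2×14.007 = 122.17 g/mol.

122.17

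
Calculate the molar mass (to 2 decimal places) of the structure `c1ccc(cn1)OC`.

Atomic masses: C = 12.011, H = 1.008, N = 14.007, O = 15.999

Molecular formula: C6H7NO.
M = 6×12.011 + 7×1.008 + 1×14.007 + 1×15.999 = 109.13 g/mol.

109.13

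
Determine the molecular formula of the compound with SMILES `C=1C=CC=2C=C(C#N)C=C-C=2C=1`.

Heavy atoms from the SMILES: 11 C, 1 N.
Implicit hydrogens by atom environment:
  7 × C (aromatic): 1 H each → 7
  3 × C (aromatic): no H
  1 × C: no H
  1 × N: no H
  Total hydrogens = 7.
Molecular formula: C11H7N

C11H7N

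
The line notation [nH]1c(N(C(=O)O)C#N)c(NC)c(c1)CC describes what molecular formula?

C9H12N4O2

Heavy atoms from the SMILES: 9 C, 4 N, 2 O.
Implicit hydrogens by atom environment:
  3 × C (aromatic): no H
  2 × C: 3 H each → 6
  2 × C: no H
  2 × N: no H
  1 × C: 2 H
  1 × C (aromatic): 1 H
  1 × N (aromatic): 1 H
  1 × N: 1 H
  1 × O: 1 H
  1 × O: no H
  Total hydrogens = 12.
Molecular formula: C9H12N4O2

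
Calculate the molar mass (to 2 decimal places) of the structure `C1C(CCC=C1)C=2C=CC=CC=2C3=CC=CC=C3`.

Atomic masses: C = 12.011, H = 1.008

234.34

Molecular formula: C18H18.
M = 18×12.011 + 18×1.008 = 234.34 g/mol.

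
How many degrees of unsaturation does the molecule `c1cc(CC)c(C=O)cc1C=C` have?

6

Molecular formula from the SMILES: C11H12O.
DoU = (2C + 2 + N − H − X)/2 = (2·11 + 2 + 0 − 12 − 0)/2 = 12/2 = 6.
(Structurally: 1 ring(s) + 5 π bond(s) = 6.)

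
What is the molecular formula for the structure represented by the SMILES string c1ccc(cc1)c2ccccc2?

Heavy atoms from the SMILES: 12 C.
Implicit hydrogens by atom environment:
  10 × C (aromatic): 1 H each → 10
  2 × C (aromatic): no H
  Total hydrogens = 10.
Molecular formula: C12H10

C12H10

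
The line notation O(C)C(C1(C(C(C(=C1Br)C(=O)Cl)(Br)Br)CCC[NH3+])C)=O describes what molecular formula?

Heavy atoms from the SMILES: 3 Br, 12 C, 1 Cl, 1 N, 3 O.
Implicit hydrogens by atom environment:
  6 × C: no H
  3 × Br: no H
  3 × C: 2 H each → 6
  3 × O: no H
  2 × C: 3 H each → 6
  1 × C: 1 H
  1 × Cl: no H
  1 × N (charge +1): 3 H
  Total hydrogens = 16.
Net charge +1.
Molecular formula: C12H16Br3ClNO3+

C12H16Br3ClNO3+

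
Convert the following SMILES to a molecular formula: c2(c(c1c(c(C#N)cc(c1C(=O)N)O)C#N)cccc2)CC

C17H13N3O2

Heavy atoms from the SMILES: 17 C, 3 N, 2 O.
Implicit hydrogens by atom environment:
  7 × C (aromatic): no H
  5 × C (aromatic): 1 H each → 5
  3 × C: no H
  2 × N: no H
  1 × C: 3 H
  1 × C: 2 H
  1 × N: 2 H
  1 × O: 1 H
  1 × O: no H
  Total hydrogens = 13.
Molecular formula: C17H13N3O2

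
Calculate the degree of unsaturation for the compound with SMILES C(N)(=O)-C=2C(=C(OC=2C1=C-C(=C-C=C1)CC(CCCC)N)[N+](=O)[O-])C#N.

Molecular formula from the SMILES: C18H20N4O4.
DoU = (2C + 2 + N − H − X)/2 = (2·18 + 2 + 4 − 20 − 0)/2 = 22/2 = 11.
(Structurally: 2 ring(s) + 9 π bond(s) = 11.)

11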